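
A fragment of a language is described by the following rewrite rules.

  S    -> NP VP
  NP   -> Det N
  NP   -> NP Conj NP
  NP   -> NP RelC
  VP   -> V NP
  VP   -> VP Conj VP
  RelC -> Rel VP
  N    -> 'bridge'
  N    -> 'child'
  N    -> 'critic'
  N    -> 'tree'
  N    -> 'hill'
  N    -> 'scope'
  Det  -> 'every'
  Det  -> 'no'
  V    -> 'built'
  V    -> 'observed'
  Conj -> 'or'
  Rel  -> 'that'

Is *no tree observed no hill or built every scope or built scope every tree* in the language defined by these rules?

A V word can never sit immediately before an N word in any string this grammar generates, so the substring 'built scope' rules out a derivation.

Ungrammatical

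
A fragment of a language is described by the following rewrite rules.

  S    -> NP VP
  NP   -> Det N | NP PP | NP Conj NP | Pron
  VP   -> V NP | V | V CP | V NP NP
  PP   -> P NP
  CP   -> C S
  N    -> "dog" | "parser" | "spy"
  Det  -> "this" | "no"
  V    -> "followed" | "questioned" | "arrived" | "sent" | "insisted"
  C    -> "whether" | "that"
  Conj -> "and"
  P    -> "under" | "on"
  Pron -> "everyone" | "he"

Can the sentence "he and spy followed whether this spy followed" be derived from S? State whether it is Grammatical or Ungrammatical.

A Conj word can never sit immediately before an N word in any string this grammar generates, so the substring 'and spy' rules out a derivation.

Ungrammatical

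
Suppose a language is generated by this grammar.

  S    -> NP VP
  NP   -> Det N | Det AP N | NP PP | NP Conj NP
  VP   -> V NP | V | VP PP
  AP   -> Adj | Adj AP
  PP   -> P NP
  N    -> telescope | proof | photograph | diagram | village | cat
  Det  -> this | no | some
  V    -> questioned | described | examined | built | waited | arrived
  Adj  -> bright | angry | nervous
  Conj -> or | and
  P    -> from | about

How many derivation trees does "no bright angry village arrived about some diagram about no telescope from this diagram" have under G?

Two of the 5 distinct bracketings:
[S [NP [Det no] [AP [Adj bright] [AP [Adj angry]]] [N village]] [VP [VP [V arrived]] [PP [P about] [NP [NP [Det some] [N diagram]] [PP [P about] [NP [NP [Det no] [N telescope]] [PP [P from] [NP [Det this] [N diagram]]]]]]]]]
[S [NP [Det no] [AP [Adj bright] [AP [Adj angry]]] [N village]] [VP [VP [V arrived]] [PP [P about] [NP [NP [NP [Det some] [N diagram]] [PP [P about] [NP [Det no] [N telescope]]]] [PP [P from] [NP [Det this] [N diagram]]]]]]]
The trees differ in how a recursive rule is bracketed over the same span.

5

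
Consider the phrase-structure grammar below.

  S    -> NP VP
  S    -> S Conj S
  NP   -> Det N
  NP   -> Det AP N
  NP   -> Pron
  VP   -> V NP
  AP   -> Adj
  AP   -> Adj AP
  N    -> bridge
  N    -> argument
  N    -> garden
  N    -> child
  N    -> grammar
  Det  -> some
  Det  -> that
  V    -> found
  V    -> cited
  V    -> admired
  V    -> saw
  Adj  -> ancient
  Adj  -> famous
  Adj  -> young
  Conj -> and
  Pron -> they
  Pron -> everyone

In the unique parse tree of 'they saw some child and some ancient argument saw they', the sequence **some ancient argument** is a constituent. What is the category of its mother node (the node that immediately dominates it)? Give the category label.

S
  S
    NP
      Pron: they
    VP
      V: saw
      NP
        Det: some
        N: child
  Conj: and
  S
    NP
      Det: some
      AP
        Adj: ancient
      N: argument
    VP
      V: saw
      NP
        Pron: they
The span 'some ancient argument' is the NP node built by NP → Det AP N.
Its mother is the S built by S → NP VP.

S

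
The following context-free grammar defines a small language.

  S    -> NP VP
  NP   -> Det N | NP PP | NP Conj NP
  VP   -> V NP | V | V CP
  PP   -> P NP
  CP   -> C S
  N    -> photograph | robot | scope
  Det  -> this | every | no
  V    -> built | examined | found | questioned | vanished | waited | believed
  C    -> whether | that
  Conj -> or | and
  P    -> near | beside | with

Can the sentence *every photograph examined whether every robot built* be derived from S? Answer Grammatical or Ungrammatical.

Grammatical

S
  NP
    Det: every
    N: photograph
  VP
    V: examined
    CP
      C: whether
      S
        NP
          Det: every
          N: robot
        VP
          V: built
Every word is introduced by a lexical rule and the phrasal rules combine the resulting categories into a single S.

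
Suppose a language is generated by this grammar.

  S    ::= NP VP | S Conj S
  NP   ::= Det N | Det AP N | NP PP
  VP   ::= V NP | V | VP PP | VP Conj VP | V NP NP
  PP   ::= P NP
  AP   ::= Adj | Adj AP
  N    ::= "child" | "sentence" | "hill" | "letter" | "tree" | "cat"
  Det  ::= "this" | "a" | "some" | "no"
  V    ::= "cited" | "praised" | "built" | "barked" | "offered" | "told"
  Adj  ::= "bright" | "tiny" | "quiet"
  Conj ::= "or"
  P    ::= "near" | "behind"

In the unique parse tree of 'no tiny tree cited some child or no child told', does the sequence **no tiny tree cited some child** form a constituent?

Yes

[S [S [NP [Det no] [AP [Adj tiny]] [N tree]] [VP [V cited] [NP [Det some] [N child]]]] [Conj or] [S [NP [Det no] [N child]] [VP [V told]]]]
The words 'no tiny tree cited some child' are exhaustively dominated by a single S node (built by S → NP VP), so they form a constituent.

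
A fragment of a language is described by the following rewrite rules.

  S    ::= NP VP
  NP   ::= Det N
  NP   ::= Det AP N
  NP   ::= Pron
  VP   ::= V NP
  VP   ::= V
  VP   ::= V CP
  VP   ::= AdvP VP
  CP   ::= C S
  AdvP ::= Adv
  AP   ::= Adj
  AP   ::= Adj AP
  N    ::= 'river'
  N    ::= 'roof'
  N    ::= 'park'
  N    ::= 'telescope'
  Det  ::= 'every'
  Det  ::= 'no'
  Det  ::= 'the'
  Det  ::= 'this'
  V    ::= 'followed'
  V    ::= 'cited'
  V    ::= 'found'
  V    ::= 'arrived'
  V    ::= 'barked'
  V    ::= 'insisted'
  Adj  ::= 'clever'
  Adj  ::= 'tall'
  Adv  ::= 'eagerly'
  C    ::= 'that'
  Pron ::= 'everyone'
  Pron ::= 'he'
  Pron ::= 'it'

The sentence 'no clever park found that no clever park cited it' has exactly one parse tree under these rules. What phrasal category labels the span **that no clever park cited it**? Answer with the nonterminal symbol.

CP

[S [NP [Det no] [AP [Adj clever]] [N park]] [VP [V found] [CP [C that] [S [NP [Det no] [AP [Adj clever]] [N park]] [VP [V cited] [NP [Pron it]]]]]]]
The span 'that no clever park cited it' is the CP node built by CP → C S.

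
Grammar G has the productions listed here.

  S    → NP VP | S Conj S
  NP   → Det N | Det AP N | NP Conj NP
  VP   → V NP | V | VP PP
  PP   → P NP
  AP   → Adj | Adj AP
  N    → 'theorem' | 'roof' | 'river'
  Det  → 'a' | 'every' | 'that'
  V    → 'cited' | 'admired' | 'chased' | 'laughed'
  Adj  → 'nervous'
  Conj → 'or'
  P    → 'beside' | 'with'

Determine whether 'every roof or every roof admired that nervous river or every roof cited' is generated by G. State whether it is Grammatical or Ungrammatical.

Grammatical

[S [S [NP [NP [Det every] [N roof]] [Conj or] [NP [Det every] [N roof]]] [VP [V admired] [NP [Det that] [AP [Adj nervous]] [N river]]]] [Conj or] [S [NP [Det every] [N roof]] [VP [V cited]]]]
Every word is introduced by a lexical rule and the phrasal rules combine the resulting categories into a single S.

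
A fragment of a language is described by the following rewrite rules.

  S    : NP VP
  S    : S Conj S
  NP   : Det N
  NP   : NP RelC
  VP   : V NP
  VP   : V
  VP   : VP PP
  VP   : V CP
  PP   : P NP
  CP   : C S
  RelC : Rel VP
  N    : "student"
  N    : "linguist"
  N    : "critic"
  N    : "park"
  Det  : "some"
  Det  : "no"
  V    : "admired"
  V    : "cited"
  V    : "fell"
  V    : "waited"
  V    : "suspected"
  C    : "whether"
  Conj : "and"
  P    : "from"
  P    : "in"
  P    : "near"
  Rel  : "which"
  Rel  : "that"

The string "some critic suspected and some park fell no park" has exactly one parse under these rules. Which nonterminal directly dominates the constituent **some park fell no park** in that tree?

S
  S
    NP
      Det: some
      N: critic
    VP
      V: suspected
  Conj: and
  S
    NP
      Det: some
      N: park
    VP
      V: fell
      NP
        Det: no
        N: park
The span 'some park fell no park' is the S node built by S → NP VP.
Its mother is the S built by S → S Conj S.

S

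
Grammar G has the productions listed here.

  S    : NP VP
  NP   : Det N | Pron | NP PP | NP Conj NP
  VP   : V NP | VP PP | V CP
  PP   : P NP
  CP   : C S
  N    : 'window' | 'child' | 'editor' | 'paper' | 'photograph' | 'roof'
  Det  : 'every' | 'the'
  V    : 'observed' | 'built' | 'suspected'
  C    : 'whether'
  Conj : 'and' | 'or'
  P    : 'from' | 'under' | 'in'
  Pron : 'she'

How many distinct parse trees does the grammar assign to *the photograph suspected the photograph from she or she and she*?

7

Two of the 7 distinct bracketings:
[S [NP [Det the] [N photograph]] [VP [V suspected] [NP [NP [Det the] [N photograph]] [PP [P from] [NP [NP [Pron she]] [Conj or] [NP [NP [Pron she]] [Conj and] [NP [Pron she]]]]]]]]
[S [NP [Det the] [N photograph]] [VP [V suspected] [NP [NP [Det the] [N photograph]] [PP [P from] [NP [NP [NP [Pron she]] [Conj or] [NP [Pron she]]] [Conj and] [NP [Pron she]]]]]]]
The trees differ in how a recursive rule is bracketed over the same span.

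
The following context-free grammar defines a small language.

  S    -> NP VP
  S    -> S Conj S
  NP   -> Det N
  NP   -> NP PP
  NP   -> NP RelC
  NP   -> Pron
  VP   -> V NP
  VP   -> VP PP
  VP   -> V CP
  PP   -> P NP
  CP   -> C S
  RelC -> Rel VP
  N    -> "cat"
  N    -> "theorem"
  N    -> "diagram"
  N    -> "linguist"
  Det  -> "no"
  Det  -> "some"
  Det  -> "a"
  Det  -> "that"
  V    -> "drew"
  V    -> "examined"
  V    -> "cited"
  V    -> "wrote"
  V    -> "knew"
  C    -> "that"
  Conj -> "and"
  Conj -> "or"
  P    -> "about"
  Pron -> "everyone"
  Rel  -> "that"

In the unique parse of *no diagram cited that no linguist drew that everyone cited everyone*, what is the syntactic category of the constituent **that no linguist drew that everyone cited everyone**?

CP

[S [NP [Det no] [N diagram]] [VP [V cited] [CP [C that] [S [NP [Det no] [N linguist]] [VP [V drew] [CP [C that] [S [NP [Pron everyone]] [VP [V cited] [NP [Pron everyone]]]]]]]]]]
The span 'that no linguist drew that everyone cited everyone' is the CP node built by CP → C S.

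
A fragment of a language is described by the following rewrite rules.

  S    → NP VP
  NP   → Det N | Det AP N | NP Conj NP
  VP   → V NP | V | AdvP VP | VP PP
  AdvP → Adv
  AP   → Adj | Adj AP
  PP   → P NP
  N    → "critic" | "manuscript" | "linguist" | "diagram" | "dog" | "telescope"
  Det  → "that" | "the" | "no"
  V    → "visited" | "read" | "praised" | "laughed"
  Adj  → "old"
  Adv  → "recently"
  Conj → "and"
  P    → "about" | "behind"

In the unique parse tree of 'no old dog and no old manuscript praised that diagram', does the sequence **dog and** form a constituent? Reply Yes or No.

No

[S [NP [NP [Det no] [AP [Adj old]] [N dog]] [Conj and] [NP [Det no] [AP [Adj old]] [N manuscript]]] [VP [V praised] [NP [Det that] [N diagram]]]]
The smallest constituent containing 'dog and' is the NP spanning 'no old dog and no old manuscript'; no single node in the tree dominates exactly the given words.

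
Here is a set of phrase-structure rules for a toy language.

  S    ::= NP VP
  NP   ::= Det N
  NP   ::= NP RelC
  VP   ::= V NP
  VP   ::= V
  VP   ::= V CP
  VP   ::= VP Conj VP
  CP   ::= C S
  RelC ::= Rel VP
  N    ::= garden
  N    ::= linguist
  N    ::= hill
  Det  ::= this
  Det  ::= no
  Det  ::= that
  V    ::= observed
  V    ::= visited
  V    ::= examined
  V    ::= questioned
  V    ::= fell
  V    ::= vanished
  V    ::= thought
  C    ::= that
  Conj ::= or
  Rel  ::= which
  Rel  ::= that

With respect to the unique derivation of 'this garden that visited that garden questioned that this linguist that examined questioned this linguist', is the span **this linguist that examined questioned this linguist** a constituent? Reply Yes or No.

[S [NP [NP [Det this] [N garden]] [RelC [Rel that] [VP [V visited] [NP [Det that] [N garden]]]]] [VP [V questioned] [CP [C that] [S [NP [NP [Det this] [N linguist]] [RelC [Rel that] [VP [V examined]]]] [VP [V questioned] [NP [Det this] [N linguist]]]]]]]
The words 'this linguist that examined questioned this linguist' are exhaustively dominated by a single S node (built by S → NP VP), so they form a constituent.

Yes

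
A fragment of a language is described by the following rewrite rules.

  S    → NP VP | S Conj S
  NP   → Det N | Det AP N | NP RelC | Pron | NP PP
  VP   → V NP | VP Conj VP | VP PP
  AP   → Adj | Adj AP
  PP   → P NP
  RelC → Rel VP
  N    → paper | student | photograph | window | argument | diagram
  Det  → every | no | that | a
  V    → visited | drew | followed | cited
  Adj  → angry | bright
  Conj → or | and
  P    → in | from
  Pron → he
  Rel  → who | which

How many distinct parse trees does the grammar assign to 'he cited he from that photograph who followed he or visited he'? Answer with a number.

6

Two of the 6 distinct bracketings:
[S [NP [Pron he]] [VP [V cited] [NP [NP [NP [Pron he]] [PP [P from] [NP [Det that] [N photograph]]]] [RelC [Rel who] [VP [VP [V followed] [NP [Pron he]]] [Conj or] [VP [V visited] [NP [Pron he]]]]]]]]
[S [NP [Pron he]] [VP [V cited] [NP [NP [Pron he]] [PP [P from] [NP [NP [Det that] [N photograph]] [RelC [Rel who] [VP [VP [V followed] [NP [Pron he]]] [Conj or] [VP [V visited] [NP [Pron he]]]]]]]]]]
The trees differ in how a recursive rule is bracketed over the same span.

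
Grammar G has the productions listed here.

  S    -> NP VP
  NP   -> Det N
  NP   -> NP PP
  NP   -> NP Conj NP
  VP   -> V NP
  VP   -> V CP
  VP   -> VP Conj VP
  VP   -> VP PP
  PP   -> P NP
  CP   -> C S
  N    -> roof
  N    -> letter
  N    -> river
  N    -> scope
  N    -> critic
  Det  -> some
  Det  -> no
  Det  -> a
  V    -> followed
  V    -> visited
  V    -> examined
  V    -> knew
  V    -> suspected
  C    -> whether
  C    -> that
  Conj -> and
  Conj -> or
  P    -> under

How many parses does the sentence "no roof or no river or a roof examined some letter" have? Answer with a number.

2

The two bracketings:
[S [NP [NP [Det no] [N roof]] [Conj or] [NP [NP [Det no] [N river]] [Conj or] [NP [Det a] [N roof]]]] [VP [V examined] [NP [Det some] [N letter]]]]
[S [NP [NP [NP [Det no] [N roof]] [Conj or] [NP [Det no] [N river]]] [Conj or] [NP [Det a] [N roof]]] [VP [V examined] [NP [Det some] [N letter]]]]
The trees differ in how a recursive rule is bracketed over the same span.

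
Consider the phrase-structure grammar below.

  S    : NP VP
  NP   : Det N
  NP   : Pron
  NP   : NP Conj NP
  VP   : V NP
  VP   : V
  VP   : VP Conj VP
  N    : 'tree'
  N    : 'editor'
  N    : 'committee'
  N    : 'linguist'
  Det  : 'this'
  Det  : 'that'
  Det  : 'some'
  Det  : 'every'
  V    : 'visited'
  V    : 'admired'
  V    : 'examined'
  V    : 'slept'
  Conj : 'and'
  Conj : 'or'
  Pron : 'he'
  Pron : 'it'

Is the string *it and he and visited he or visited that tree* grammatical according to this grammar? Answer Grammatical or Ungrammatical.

Ungrammatical

For S → NP VP, every NP-prefix leaves a non-VP remainder: after 'it' the remainder is not a VP; after 'it and he' the remainder is not a VP.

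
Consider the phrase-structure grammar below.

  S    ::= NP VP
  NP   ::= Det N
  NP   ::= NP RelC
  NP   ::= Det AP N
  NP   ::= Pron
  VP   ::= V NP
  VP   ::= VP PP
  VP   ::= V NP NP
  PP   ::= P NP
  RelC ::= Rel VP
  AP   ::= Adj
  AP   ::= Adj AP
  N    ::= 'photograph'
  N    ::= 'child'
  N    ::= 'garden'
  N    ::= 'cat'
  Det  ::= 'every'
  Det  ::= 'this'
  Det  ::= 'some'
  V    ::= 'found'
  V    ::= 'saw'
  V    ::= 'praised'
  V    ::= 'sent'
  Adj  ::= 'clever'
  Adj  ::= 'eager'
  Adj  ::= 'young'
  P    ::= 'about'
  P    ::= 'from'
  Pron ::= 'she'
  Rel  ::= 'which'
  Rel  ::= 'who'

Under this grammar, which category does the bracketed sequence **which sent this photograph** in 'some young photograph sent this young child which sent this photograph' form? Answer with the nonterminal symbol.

[S [NP [Det some] [AP [Adj young]] [N photograph]] [VP [V sent] [NP [NP [Det this] [AP [Adj young]] [N child]] [RelC [Rel which] [VP [V sent] [NP [Det this] [N photograph]]]]]]]
The span 'which sent this photograph' is the RelC node built by RelC → Rel VP.

RelC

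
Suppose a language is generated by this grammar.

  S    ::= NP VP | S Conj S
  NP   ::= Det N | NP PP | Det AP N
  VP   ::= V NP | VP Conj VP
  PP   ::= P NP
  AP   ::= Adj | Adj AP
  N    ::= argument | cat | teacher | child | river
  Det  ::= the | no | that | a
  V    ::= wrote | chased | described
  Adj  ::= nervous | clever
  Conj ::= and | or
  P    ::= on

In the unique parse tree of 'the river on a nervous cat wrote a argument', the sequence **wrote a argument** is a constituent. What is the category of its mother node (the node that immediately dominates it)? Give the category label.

S

S
  NP
    NP
      Det: the
      N: river
    PP
      P: on
      NP
        Det: a
        AP
          Adj: nervous
        N: cat
  VP
    V: wrote
    NP
      Det: a
      N: argument
The span 'wrote a argument' is the VP node built by VP → V NP.
Its mother is the S built by S → NP VP.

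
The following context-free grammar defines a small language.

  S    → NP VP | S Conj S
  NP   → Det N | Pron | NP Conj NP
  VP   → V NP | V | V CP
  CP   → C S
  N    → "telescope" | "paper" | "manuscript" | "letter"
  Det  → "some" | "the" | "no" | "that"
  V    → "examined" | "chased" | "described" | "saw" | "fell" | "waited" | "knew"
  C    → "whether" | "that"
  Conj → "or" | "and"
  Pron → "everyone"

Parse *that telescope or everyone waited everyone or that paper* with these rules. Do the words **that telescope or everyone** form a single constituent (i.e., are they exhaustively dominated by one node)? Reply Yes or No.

[S [NP [NP [Det that] [N telescope]] [Conj or] [NP [Pron everyone]]] [VP [V waited] [NP [NP [Pron everyone]] [Conj or] [NP [Det that] [N paper]]]]]
The words 'that telescope or everyone' are exhaustively dominated by a single NP node (built by NP → NP Conj NP), so they form a constituent.

Yes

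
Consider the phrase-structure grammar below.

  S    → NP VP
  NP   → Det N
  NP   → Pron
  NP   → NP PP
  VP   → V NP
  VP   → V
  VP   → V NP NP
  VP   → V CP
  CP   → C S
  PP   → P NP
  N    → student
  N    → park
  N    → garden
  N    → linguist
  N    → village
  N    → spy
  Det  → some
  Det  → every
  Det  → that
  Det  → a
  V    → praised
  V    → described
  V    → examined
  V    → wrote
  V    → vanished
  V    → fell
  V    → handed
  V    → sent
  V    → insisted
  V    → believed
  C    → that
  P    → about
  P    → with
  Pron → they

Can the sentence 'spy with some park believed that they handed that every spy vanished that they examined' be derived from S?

Ungrammatical

For S → NP VP, no prefix of the string parses as an NP.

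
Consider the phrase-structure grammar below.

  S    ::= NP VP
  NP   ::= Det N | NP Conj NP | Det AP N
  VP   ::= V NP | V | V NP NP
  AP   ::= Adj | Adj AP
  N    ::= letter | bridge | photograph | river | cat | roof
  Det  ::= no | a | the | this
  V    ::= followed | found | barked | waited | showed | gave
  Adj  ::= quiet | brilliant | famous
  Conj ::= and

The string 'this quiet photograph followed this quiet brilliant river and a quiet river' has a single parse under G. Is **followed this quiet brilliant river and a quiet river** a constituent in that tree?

[S [NP [Det this] [AP [Adj quiet]] [N photograph]] [VP [V followed] [NP [NP [Det this] [AP [Adj quiet] [AP [Adj brilliant]]] [N river]] [Conj and] [NP [Det a] [AP [Adj quiet]] [N river]]]]]
The words 'followed this quiet brilliant river and a quiet river' are exhaustively dominated by a single VP node (built by VP → V NP), so they form a constituent.

Yes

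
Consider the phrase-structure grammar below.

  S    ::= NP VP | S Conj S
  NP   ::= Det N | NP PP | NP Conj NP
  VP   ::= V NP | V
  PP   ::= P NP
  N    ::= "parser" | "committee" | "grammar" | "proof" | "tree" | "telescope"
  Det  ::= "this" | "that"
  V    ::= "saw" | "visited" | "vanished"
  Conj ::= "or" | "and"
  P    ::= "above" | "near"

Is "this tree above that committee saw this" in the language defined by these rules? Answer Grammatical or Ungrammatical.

For S → NP VP, every NP-prefix leaves a non-VP remainder: after 'this tree' the remainder is not a VP; after 'this tree above that committee' the remainder is not a VP. The alternative S rule S → S Conj S likewise has no satisfying split.

Ungrammatical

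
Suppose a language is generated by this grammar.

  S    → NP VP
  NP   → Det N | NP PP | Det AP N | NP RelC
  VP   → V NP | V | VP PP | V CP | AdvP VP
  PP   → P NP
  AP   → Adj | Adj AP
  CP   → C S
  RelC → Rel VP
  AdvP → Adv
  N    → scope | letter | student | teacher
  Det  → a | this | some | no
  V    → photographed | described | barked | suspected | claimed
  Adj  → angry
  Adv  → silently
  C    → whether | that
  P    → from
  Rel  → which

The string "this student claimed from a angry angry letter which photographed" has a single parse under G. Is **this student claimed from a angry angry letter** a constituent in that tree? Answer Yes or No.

No

[S [NP [Det this] [N student]] [VP [VP [V claimed]] [PP [P from] [NP [NP [Det a] [AP [Adj angry] [AP [Adj angry]]] [N letter]] [RelC [Rel which] [VP [V photographed]]]]]]]
The smallest constituent containing 'this student claimed from a angry angry letter' is the S spanning 'this student claimed from a angry angry letter which photographed'; no single node in the tree dominates exactly the given words.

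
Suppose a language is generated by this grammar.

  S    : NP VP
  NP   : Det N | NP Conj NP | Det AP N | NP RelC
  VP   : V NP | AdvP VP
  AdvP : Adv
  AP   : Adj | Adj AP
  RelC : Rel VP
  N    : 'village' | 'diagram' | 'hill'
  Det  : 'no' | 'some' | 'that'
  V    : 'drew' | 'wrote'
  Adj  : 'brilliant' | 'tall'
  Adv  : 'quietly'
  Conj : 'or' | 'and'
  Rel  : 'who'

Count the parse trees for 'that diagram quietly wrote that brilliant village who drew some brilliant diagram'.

1

[S [NP [Det that] [N diagram]] [VP [AdvP [Adv quietly]] [VP [V wrote] [NP [NP [Det that] [AP [Adj brilliant]] [N village]] [RelC [Rel who] [VP [V drew] [NP [Det some] [AP [Adj brilliant]] [N diagram]]]]]]]]
No rule offers an alternative attachment or grouping for any span, so this is the only derivation.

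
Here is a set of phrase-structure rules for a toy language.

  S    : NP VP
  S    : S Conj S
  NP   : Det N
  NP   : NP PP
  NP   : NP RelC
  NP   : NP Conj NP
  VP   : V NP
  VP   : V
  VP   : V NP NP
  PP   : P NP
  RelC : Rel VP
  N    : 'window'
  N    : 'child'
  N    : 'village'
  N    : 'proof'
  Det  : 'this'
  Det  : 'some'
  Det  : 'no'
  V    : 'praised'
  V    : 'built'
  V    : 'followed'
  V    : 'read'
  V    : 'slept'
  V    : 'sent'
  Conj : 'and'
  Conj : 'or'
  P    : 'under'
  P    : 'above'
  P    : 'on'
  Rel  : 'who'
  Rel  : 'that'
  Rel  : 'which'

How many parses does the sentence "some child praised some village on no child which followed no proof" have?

Two of the 4 distinct bracketings:
[S [NP [Det some] [N child]] [VP [V praised] [NP [NP [Det some] [N village]] [PP [P on] [NP [NP [Det no] [N child]] [RelC [Rel which] [VP [V followed] [NP [Det no] [N proof]]]]]]]]]
[S [NP [Det some] [N child]] [VP [V praised] [NP [NP [NP [Det some] [N village]] [PP [P on] [NP [Det no] [N child]]]] [RelC [Rel which] [VP [V followed] [NP [Det no] [N proof]]]]]]]
The trees differ in how a recursive rule is bracketed over the same span.

4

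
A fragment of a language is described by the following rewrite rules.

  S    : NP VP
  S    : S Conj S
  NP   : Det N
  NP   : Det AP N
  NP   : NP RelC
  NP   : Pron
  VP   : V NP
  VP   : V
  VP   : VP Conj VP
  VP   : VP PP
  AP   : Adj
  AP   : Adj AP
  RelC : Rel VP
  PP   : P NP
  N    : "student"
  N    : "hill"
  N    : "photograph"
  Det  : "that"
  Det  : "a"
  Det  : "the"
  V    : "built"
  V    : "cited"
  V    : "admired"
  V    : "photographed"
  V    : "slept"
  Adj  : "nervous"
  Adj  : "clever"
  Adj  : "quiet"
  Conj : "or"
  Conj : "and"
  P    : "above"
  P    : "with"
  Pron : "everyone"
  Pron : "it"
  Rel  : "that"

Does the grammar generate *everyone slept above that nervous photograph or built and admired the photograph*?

S
  NP
    Pron: everyone
  VP
    VP
      VP
        V: slept
      PP
        P: above
        NP
          Det: that
          AP
            Adj: nervous
          N: photograph
    Conj: or
    VP
      VP
        V: built
      Conj: and
      VP
        V: admired
        NP
          Det: the
          N: photograph
The bracketing above is licensed at every node by one of the given productions, with S at the root.

Grammatical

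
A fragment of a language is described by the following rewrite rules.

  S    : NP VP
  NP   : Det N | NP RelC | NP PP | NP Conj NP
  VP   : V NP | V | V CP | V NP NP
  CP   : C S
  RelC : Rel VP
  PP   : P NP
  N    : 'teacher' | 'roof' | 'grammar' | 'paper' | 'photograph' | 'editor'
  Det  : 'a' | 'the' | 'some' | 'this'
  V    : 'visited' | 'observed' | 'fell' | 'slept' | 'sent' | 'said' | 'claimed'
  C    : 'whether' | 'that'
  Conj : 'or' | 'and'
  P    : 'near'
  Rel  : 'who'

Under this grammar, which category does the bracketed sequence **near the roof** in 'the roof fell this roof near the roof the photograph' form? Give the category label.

PP

S
  NP
    Det: the
    N: roof
  VP
    V: fell
    NP
      NP
        Det: this
        N: roof
      PP
        P: near
        NP
          Det: the
          N: roof
    NP
      Det: the
      N: photograph
The span 'near the roof' is the PP node built by PP → P NP.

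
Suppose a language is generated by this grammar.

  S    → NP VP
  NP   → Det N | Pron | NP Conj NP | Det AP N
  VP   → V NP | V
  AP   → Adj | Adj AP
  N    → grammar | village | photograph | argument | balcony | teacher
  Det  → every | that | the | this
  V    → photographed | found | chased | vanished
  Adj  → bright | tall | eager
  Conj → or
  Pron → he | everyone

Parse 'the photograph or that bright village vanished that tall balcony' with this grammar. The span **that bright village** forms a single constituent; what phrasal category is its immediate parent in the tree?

[S [NP [NP [Det the] [N photograph]] [Conj or] [NP [Det that] [AP [Adj bright]] [N village]]] [VP [V vanished] [NP [Det that] [AP [Adj tall]] [N balcony]]]]
The span 'that bright village' is the NP node built by NP → Det AP N.
Its mother is the NP built by NP → NP Conj NP.

NP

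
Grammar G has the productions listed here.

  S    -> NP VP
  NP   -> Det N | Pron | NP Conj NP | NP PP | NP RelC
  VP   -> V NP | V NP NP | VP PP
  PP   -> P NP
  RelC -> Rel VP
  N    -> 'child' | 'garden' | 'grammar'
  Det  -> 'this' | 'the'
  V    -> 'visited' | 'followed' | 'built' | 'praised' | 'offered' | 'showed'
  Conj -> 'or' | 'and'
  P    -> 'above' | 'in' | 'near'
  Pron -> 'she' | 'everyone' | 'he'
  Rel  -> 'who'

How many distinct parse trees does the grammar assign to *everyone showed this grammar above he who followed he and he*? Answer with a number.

Two of the 7 distinct bracketings:
[S [NP [Pron everyone]] [VP [V showed] [NP [NP [NP [Det this] [N grammar]] [PP [P above] [NP [NP [Pron he]] [RelC [Rel who] [VP [V followed] [NP [Pron he]]]]]]] [Conj and] [NP [Pron he]]]]]
[S [NP [Pron everyone]] [VP [V showed] [NP [NP [NP [NP [Det this] [N grammar]] [PP [P above] [NP [Pron he]]]] [RelC [Rel who] [VP [V followed] [NP [Pron he]]]]] [Conj and] [NP [Pron he]]]]]
The trees differ in how a recursive rule is bracketed over the same span.

7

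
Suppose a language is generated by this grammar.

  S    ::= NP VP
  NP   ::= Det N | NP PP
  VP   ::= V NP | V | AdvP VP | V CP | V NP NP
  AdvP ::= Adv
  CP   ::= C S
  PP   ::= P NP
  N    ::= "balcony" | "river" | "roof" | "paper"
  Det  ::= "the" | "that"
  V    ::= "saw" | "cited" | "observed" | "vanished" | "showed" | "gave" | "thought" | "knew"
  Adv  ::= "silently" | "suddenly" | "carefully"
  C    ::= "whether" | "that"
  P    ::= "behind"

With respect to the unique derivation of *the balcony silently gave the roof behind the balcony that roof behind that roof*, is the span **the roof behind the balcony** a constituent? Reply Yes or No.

[S [NP [Det the] [N balcony]] [VP [AdvP [Adv silently]] [VP [V gave] [NP [NP [Det the] [N roof]] [PP [P behind] [NP [Det the] [N balcony]]]] [NP [NP [Det that] [N roof]] [PP [P behind] [NP [Det that] [N roof]]]]]]]
The words 'the roof behind the balcony' are exhaustively dominated by a single NP node (built by NP → NP PP), so they form a constituent.

Yes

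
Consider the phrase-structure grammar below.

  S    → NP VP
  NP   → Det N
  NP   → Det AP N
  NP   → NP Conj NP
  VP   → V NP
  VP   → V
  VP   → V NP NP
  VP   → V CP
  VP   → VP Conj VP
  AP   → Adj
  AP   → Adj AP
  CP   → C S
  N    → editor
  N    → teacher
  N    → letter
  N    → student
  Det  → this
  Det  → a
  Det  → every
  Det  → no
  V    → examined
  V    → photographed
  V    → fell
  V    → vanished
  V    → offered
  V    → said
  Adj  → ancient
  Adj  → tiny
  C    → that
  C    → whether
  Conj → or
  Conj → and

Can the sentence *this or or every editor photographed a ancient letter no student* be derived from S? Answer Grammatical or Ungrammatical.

Ungrammatical

A Det word can never sit immediately before a Conj word in any string this grammar generates, so the substring 'this or' rules out a derivation.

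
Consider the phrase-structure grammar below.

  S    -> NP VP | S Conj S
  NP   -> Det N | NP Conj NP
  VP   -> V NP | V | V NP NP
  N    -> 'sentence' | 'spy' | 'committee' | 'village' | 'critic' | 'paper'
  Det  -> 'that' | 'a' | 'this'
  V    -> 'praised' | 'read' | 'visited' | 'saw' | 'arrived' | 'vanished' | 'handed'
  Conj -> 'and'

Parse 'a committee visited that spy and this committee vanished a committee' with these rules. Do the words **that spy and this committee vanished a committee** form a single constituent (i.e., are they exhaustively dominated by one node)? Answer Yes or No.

No

[S [S [NP [Det a] [N committee]] [VP [V visited] [NP [Det that] [N spy]]]] [Conj and] [S [NP [Det this] [N committee]] [VP [V vanished] [NP [Det a] [N committee]]]]]
The smallest constituent containing 'that spy and this committee vanished a committee' is the S spanning 'a committee visited that spy and this committee vanished a committee'; no single node in the tree dominates exactly the given words.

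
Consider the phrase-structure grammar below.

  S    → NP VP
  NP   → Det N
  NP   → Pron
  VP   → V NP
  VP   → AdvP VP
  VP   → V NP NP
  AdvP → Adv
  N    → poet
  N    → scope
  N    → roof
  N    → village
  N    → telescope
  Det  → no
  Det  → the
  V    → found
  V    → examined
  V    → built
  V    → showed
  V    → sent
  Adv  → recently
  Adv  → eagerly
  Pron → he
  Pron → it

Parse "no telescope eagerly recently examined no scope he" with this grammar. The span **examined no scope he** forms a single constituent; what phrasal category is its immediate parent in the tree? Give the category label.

[S [NP [Det no] [N telescope]] [VP [AdvP [Adv eagerly]] [VP [AdvP [Adv recently]] [VP [V examined] [NP [Det no] [N scope]] [NP [Pron he]]]]]]
The span 'examined no scope he' is the VP node built by VP → V NP NP.
Its mother is the VP built by VP → AdvP VP.

VP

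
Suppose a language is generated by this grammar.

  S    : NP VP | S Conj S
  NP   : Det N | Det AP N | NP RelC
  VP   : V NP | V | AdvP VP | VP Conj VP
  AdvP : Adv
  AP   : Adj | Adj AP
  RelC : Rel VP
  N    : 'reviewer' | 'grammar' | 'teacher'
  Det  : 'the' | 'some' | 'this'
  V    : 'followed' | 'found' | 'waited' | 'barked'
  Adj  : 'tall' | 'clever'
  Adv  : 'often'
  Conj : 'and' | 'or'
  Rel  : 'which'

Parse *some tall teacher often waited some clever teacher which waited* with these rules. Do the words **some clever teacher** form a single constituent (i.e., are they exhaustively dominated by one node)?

[S [NP [Det some] [AP [Adj tall]] [N teacher]] [VP [AdvP [Adv often]] [VP [V waited] [NP [NP [Det some] [AP [Adj clever]] [N teacher]] [RelC [Rel which] [VP [V waited]]]]]]]
The words 'some clever teacher' are exhaustively dominated by a single NP node (built by NP → Det AP N), so they form a constituent.

Yes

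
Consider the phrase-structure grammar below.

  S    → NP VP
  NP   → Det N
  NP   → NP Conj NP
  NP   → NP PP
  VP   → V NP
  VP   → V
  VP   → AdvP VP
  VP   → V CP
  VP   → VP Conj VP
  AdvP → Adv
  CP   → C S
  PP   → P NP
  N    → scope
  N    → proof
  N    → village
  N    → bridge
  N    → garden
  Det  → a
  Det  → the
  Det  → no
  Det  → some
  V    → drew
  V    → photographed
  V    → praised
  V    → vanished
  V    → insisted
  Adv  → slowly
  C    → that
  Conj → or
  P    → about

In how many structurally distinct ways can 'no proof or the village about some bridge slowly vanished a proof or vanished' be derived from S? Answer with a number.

Two of the 4 distinct bracketings:
[S [NP [NP [Det no] [N proof]] [Conj or] [NP [NP [Det the] [N village]] [PP [P about] [NP [Det some] [N bridge]]]]] [VP [AdvP [Adv slowly]] [VP [VP [V vanished] [NP [Det a] [N proof]]] [Conj or] [VP [V vanished]]]]]
[S [NP [NP [Det no] [N proof]] [Conj or] [NP [NP [Det the] [N village]] [PP [P about] [NP [Det some] [N bridge]]]]] [VP [VP [AdvP [Adv slowly]] [VP [V vanished] [NP [Det a] [N proof]]]] [Conj or] [VP [V vanished]]]]
The trees differ in how a recursive rule is bracketed over the same span.

4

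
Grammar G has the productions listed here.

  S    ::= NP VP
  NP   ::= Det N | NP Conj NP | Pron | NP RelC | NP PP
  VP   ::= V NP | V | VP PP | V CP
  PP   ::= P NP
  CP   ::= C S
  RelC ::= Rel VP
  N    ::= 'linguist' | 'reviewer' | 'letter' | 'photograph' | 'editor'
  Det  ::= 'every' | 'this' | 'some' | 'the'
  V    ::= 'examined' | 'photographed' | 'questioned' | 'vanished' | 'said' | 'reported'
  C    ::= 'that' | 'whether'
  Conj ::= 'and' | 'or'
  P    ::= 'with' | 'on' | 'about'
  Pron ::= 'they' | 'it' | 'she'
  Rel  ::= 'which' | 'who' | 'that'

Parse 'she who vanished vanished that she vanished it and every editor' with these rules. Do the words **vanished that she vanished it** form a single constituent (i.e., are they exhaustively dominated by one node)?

No

[S [NP [NP [Pron she]] [RelC [Rel who] [VP [V vanished]]]] [VP [V vanished] [CP [C that] [S [NP [Pron she]] [VP [V vanished] [NP [NP [Pron it]] [Conj and] [NP [Det every] [N editor]]]]]]]]
The smallest constituent containing 'vanished that she vanished it' is the VP spanning 'vanished that she vanished it and every editor'; no single node in the tree dominates exactly the given words.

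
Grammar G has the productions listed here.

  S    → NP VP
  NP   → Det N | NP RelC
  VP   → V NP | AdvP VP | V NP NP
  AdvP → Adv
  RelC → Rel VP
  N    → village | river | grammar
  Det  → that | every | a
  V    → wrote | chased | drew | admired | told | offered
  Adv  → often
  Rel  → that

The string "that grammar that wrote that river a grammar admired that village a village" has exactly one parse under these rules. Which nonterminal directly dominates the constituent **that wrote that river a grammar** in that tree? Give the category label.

NP

S
  NP
    NP
      Det: that
      N: grammar
    RelC
      Rel: that
      VP
        V: wrote
        NP
          Det: that
          N: river
        NP
          Det: a
          N: grammar
  VP
    V: admired
    NP
      Det: that
      N: village
    NP
      Det: a
      N: village
The span 'that wrote that river a grammar' is the RelC node built by RelC → Rel VP.
Its mother is the NP built by NP → NP RelC.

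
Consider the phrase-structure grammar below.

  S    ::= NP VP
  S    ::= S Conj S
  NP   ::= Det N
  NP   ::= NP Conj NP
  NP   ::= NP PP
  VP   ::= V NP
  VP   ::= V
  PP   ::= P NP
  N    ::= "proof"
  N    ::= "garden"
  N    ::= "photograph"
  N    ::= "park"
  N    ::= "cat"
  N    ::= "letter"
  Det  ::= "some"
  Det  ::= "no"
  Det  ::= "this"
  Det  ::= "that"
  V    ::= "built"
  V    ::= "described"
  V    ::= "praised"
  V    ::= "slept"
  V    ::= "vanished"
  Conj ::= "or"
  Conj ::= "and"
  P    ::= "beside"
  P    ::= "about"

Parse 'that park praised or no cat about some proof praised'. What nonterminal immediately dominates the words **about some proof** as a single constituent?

S
  S
    NP
      Det: that
      N: park
    VP
      V: praised
  Conj: or
  S
    NP
      NP
        Det: no
        N: cat
      PP
        P: about
        NP
          Det: some
          N: proof
    VP
      V: praised
The span 'about some proof' is the PP node built by PP → P NP.

PP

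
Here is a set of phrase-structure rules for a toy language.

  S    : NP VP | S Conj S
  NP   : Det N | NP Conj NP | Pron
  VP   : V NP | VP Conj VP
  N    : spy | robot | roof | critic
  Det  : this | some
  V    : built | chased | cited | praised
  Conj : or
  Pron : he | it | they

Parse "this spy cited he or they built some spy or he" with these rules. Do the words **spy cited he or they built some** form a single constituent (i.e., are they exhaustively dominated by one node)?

No

[S [S [NP [Det this] [N spy]] [VP [V cited] [NP [Pron he]]]] [Conj or] [S [NP [Pron they]] [VP [V built] [NP [NP [Det some] [N spy]] [Conj or] [NP [Pron he]]]]]]
The smallest constituent containing 'spy cited he or they built some' is the S spanning 'this spy cited he or they built some spy or he'; no single node in the tree dominates exactly the given words.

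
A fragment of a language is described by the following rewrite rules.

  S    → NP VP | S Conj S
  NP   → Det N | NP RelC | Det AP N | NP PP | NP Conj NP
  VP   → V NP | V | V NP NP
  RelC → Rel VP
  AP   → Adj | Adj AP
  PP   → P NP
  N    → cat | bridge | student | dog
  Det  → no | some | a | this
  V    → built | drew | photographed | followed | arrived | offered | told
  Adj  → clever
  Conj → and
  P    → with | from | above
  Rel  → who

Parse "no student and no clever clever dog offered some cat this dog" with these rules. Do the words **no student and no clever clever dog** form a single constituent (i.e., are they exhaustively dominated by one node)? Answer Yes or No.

Yes

[S [NP [NP [Det no] [N student]] [Conj and] [NP [Det no] [AP [Adj clever] [AP [Adj clever]]] [N dog]]] [VP [V offered] [NP [Det some] [N cat]] [NP [Det this] [N dog]]]]
The words 'no student and no clever clever dog' are exhaustively dominated by a single NP node (built by NP → NP Conj NP), so they form a constituent.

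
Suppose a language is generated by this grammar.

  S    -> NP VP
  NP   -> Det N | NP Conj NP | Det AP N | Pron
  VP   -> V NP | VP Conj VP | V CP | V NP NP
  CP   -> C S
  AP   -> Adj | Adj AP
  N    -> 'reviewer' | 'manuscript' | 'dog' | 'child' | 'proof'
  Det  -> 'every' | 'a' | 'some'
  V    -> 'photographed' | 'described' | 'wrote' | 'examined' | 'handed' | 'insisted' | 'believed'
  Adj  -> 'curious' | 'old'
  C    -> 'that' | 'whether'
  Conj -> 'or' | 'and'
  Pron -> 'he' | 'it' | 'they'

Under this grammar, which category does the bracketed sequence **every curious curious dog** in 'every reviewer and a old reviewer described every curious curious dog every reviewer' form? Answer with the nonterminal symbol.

NP

S
  NP
    NP
      Det: every
      N: reviewer
    Conj: and
    NP
      Det: a
      AP
        Adj: old
      N: reviewer
  VP
    V: described
    NP
      Det: every
      AP
        Adj: curious
        AP
          Adj: curious
      N: dog
    NP
      Det: every
      N: reviewer
The span 'every curious curious dog' is the NP node built by NP → Det AP N.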